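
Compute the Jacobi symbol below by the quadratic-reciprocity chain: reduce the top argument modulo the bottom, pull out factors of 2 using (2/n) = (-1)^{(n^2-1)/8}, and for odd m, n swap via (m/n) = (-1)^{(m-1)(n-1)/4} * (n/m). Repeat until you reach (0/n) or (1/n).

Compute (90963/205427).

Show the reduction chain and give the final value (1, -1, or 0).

-1

flip (90963/205427) -> (205427/90963): both odd, 90963 mod 4 = 3, 205427 mod 4 = 3, so the flip contributes -1; sign now -1
(205427/90963): 205427 mod 90963 = 23501, so (205427/90963) = (23501/90963)
flip (23501/90963) -> (90963/23501): both odd, 23501 mod 4 = 1, 90963 mod 4 = 3, so the flip contributes +1; sign now -1
(90963/23501): 90963 mod 23501 = 20460, so (90963/23501) = (20460/23501)
factor out 2^2: 20460 = 2^2·5115; with 23501 mod 8 = 5, (2/23501) = -1; sign now -1; continue with (5115/23501)
flip (5115/23501) -> (23501/5115): both odd, 5115 mod 4 = 3, 23501 mod 4 = 1, so the flip contributes +1; sign now -1
(23501/5115): 23501 mod 5115 = 3041, so (23501/5115) = (3041/5115)
flip (3041/5115) -> (5115/3041): both odd, 3041 mod 4 = 1, 5115 mod 4 = 3, so the flip contributes +1; sign now -1
(5115/3041): 5115 mod 3041 = 2074, so (5115/3041) = (2074/3041)
factor out 2^1: 2074 = 2^1·1037; with 3041 mod 8 = 1, (2/3041) = +1; sign now -1; continue with (1037/3041)
flip (1037/3041) -> (3041/1037): both odd, 1037 mod 4 = 1, 3041 mod 4 = 1, so the flip contributes +1; sign now -1
(3041/1037): 3041 mod 1037 = 967, so (3041/1037) = (967/1037)
flip (967/1037) -> (1037/967): both odd, 967 mod 4 = 3, 1037 mod 4 = 1, so the flip contributes +1; sign now -1
(1037/967): 1037 mod 967 = 70, so (1037/967) = (70/967)
factor out 2^1: 70 = 2^1·35; with 967 mod 8 = 7, (2/967) = +1; sign now -1; continue with (35/967)
flip (35/967) -> (967/35): both odd, 35 mod 4 = 3, 967 mod 4 = 3, so the flip contributes -1; sign now +1
(967/35): 967 mod 35 = 22, so (967/35) = (22/35)
factor out 2^1: 22 = 2^1·11; with 35 mod 8 = 3, (2/35) = -1; sign now -1; continue with (11/35)
flip (11/35) -> (35/11): both odd, 11 mod 4 = 3, 35 mod 4 = 3, so the flip contributes -1; sign now +1
(35/11): 35 mod 11 = 2, so (35/11) = (2/11)
factor out 2^1: 2 = 2^1·1; with 11 mod 8 = 3, (2/11) = -1; sign now -1; continue with (1/11)
reached (1/11) = 1, so the symbol is -1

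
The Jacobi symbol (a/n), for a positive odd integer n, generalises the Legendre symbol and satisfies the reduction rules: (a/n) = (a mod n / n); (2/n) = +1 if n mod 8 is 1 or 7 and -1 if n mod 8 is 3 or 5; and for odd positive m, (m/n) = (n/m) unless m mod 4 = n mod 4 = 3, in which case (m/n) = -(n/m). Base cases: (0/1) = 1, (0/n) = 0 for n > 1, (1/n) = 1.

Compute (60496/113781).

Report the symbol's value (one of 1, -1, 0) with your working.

factor out 2^4: 60496 = 2^4·3781; with 113781 mod 8 = 5, (2/113781) = -1; sign now +1; continue with (3781/113781)
flip (3781/113781) -> (113781/3781): both odd, 3781 mod 4 = 1, 113781 mod 4 = 1, so the flip contributes +1; sign now +1
(113781/3781): 113781 mod 3781 = 351, so (113781/3781) = (351/3781)
flip (351/3781) -> (3781/351): both odd, 351 mod 4 = 3, 3781 mod 4 = 1, so the flip contributes +1; sign now +1
(3781/351): 3781 mod 351 = 271, so (3781/351) = (271/351)
flip (271/351) -> (351/271): both odd, 271 mod 4 = 3, 351 mod 4 = 3, so the flip contributes -1; sign now -1
(351/271): 351 mod 271 = 80, so (351/271) = (80/271)
factor out 2^4: 80 = 2^4·5; with 271 mod 8 = 7, (2/271) = +1; sign now -1; continue with (5/271)
flip (5/271) -> (271/5): both odd, 5 mod 4 = 1, 271 mod 4 = 3, so the flip contributes +1; sign now -1
(271/5): 271 mod 5 = 1, so (271/5) = (1/5)
reached (1/5) = 1, so the symbol is -1

-1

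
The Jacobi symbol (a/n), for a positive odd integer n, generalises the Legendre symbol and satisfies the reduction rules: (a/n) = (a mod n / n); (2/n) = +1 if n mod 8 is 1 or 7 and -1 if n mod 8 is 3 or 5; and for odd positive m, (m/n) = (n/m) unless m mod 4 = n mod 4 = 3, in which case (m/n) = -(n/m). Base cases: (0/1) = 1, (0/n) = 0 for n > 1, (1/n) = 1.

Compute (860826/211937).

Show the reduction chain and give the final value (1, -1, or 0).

1

(860826/211937): 860826 mod 211937 = 13078, so (860826/211937) = (13078/211937)
factor out 2^1: 13078 = 2^1·6539; with 211937 mod 8 = 1, (2/211937) = +1; sign now +1; continue with (6539/211937)
flip (6539/211937) -> (211937/6539): both odd, 6539 mod 4 = 3, 211937 mod 4 = 1, so the flip contributes +1; sign now +1
(211937/6539): 211937 mod 6539 = 2689, so (211937/6539) = (2689/6539)
flip (2689/6539) -> (6539/2689): both odd, 2689 mod 4 = 1, 6539 mod 4 = 3, so the flip contributes +1; sign now +1
(6539/2689): 6539 mod 2689 = 1161, so (6539/2689) = (1161/2689)
flip (1161/2689) -> (2689/1161): both odd, 1161 mod 4 = 1, 2689 mod 4 = 1, so the flip contributes +1; sign now +1
(2689/1161): 2689 mod 1161 = 367, so (2689/1161) = (367/1161)
flip (367/1161) -> (1161/367): both odd, 367 mod 4 = 3, 1161 mod 4 = 1, so the flip contributes +1; sign now +1
(1161/367): 1161 mod 367 = 60, so (1161/367) = (60/367)
factor out 2^2: 60 = 2^2·15; with 367 mod 8 = 7, (2/367) = +1; sign now +1; continue with (15/367)
flip (15/367) -> (367/15): both odd, 15 mod 4 = 3, 367 mod 4 = 3, so the flip contributes -1; sign now -1
(367/15): 367 mod 15 = 7, so (367/15) = (7/15)
flip (7/15) -> (15/7): both odd, 7 mod 4 = 3, 15 mod 4 = 3, so the flip contributes -1; sign now +1
(15/7): 15 mod 7 = 1, so (15/7) = (1/7)
reached (1/7) = 1, so the symbol is +1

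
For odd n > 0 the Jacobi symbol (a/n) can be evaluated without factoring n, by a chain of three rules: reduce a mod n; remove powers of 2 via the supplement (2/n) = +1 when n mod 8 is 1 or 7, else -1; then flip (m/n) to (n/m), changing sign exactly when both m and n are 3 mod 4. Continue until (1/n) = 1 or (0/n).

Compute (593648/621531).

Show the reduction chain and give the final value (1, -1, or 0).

-1

factor out 2^4: 593648 = 2^4·37103; with 621531 mod 8 = 3, (2/621531) = -1; sign now +1; continue with (37103/621531)
flip (37103/621531) -> (621531/37103): both odd, 37103 mod 4 = 3, 621531 mod 4 = 3, so the flip contributes -1; sign now -1
(621531/37103): 621531 mod 37103 = 27883, so (621531/37103) = (27883/37103)
flip (27883/37103) -> (37103/27883): both odd, 27883 mod 4 = 3, 37103 mod 4 = 3, so the flip contributes -1; sign now +1
(37103/27883): 37103 mod 27883 = 9220, so (37103/27883) = (9220/27883)
factor out 2^2: 9220 = 2^2·2305; with 27883 mod 8 = 3, (2/27883) = -1; sign now +1; continue with (2305/27883)
flip (2305/27883) -> (27883/2305): both odd, 2305 mod 4 = 1, 27883 mod 4 = 3, so the flip contributes +1; sign now +1
(27883/2305): 27883 mod 2305 = 223, so (27883/2305) = (223/2305)
flip (223/2305) -> (2305/223): both odd, 223 mod 4 = 3, 2305 mod 4 = 1, so the flip contributes +1; sign now +1
(2305/223): 2305 mod 223 = 75, so (2305/223) = (75/223)
flip (75/223) -> (223/75): both odd, 75 mod 4 = 3, 223 mod 4 = 3, so the flip contributes -1; sign now -1
(223/75): 223 mod 75 = 73, so (223/75) = (73/75)
flip (73/75) -> (75/73): both odd, 73 mod 4 = 1, 75 mod 4 = 3, so the flip contributes +1; sign now -1
(75/73): 75 mod 73 = 2, so (75/73) = (2/73)
factor out 2^1: 2 = 2^1·1; with 73 mod 8 = 1, (2/73) = +1; sign now -1; continue with (1/73)
reached (1/73) = 1, so the symbol is -1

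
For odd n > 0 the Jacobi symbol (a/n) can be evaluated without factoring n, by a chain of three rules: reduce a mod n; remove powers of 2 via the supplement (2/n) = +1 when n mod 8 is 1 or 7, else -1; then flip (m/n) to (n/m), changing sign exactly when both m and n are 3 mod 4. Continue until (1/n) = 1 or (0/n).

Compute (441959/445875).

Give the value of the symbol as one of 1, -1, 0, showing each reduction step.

flip (441959/445875) -> (445875/441959): both odd, 441959 mod 4 = 3, 445875 mod 4 = 3, so the flip contributes -1; sign now -1
(445875/441959): 445875 mod 441959 = 3916, so (445875/441959) = (3916/441959)
factor out 2^2: 3916 = 2^2·979; with 441959 mod 8 = 7, (2/441959) = +1; sign now -1; continue with (979/441959)
flip (979/441959) -> (441959/979): both odd, 979 mod 4 = 3, 441959 mod 4 = 3, so the flip contributes -1; sign now +1
(441959/979): 441959 mod 979 = 430, so (441959/979) = (430/979)
factor out 2^1: 430 = 2^1·215; with 979 mod 8 = 3, (2/979) = -1; sign now -1; continue with (215/979)
flip (215/979) -> (979/215): both odd, 215 mod 4 = 3, 979 mod 4 = 3, so the flip contributes -1; sign now +1
(979/215): 979 mod 215 = 119, so (979/215) = (119/215)
flip (119/215) -> (215/119): both odd, 119 mod 4 = 3, 215 mod 4 = 3, so the flip contributes -1; sign now -1
(215/119): 215 mod 119 = 96, so (215/119) = (96/119)
factor out 2^5: 96 = 2^5·3; with 119 mod 8 = 7, (2/119) = +1; sign now -1; continue with (3/119)
flip (3/119) -> (119/3): both odd, 3 mod 4 = 3, 119 mod 4 = 3, so the flip contributes -1; sign now +1
(119/3): 119 mod 3 = 2, so (119/3) = (2/3)
factor out 2^1: 2 = 2^1·1; with 3 mod 8 = 3, (2/3) = -1; sign now -1; continue with (1/3)
reached (1/3) = 1, so the symbol is -1

-1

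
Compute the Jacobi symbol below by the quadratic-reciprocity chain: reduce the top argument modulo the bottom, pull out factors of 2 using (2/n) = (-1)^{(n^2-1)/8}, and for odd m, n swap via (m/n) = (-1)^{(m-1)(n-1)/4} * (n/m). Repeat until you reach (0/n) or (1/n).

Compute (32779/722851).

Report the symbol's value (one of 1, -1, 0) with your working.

1

flip (32779/722851) -> (722851/32779): both odd, 32779 mod 4 = 3, 722851 mod 4 = 3, so the flip contributes -1; sign now -1
(722851/32779): 722851 mod 32779 = 1713, so (722851/32779) = (1713/32779)
flip (1713/32779) -> (32779/1713): both odd, 1713 mod 4 = 1, 32779 mod 4 = 3, so the flip contributes +1; sign now -1
(32779/1713): 32779 mod 1713 = 232, so (32779/1713) = (232/1713)
factor out 2^3: 232 = 2^3·29; with 1713 mod 8 = 1, (2/1713) = +1; sign now -1; continue with (29/1713)
flip (29/1713) -> (1713/29): both odd, 29 mod 4 = 1, 1713 mod 4 = 1, so the flip contributes +1; sign now -1
(1713/29): 1713 mod 29 = 2, so (1713/29) = (2/29)
factor out 2^1: 2 = 2^1·1; with 29 mod 8 = 5, (2/29) = -1; sign now +1; continue with (1/29)
reached (1/29) = 1, so the symbol is +1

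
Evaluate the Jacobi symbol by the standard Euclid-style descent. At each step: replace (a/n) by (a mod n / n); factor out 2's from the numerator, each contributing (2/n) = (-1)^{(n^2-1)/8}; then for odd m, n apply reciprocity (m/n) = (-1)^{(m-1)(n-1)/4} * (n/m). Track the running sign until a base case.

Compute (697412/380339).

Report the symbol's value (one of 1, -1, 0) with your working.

(697412/380339) = (317073/380339)   [reduce mod 380339]
reciprocity: (317073/380339) = +1·(380339/317073) since 317073 mod 4 = 1, 380339 mod 4 = 3; sign now +1
(380339/317073) = (63266/317073)   [reduce mod 317073]
63266 = 2^1·31633; (2/317073) = +1 since 317073 mod 8 = 1, so (63266/317073) = (+1)^1·(31633/317073); sign now +1
reciprocity: (31633/317073) = +1·(317073/31633) since 31633 mod 4 = 1, 317073 mod 4 = 1; sign now +1
(317073/31633) = (743/31633)   [reduce mod 31633]
reciprocity: (743/31633) = +1·(31633/743) since 743 mod 4 = 3, 31633 mod 4 = 1; sign now +1
(31633/743) = (427/743)   [reduce mod 743]
reciprocity: (427/743) = -1·(743/427) since 427 mod 4 = 3, 743 mod 4 = 3; sign now -1
(743/427) = (316/427)   [reduce mod 427]
316 = 2^2·79; (2/427) = -1 since 427 mod 8 = 3, so (316/427) = (-1)^2·(79/427); sign now -1
reciprocity: (79/427) = -1·(427/79) since 79 mod 4 = 3, 427 mod 4 = 3; sign now +1
(427/79) = (32/79)   [reduce mod 79]
32 = 2^5·1; (2/79) = +1 since 79 mod 8 = 7, so (32/79) = (+1)^5·(1/79); sign now +1
(1/79) = 1; final value = sign = +1

1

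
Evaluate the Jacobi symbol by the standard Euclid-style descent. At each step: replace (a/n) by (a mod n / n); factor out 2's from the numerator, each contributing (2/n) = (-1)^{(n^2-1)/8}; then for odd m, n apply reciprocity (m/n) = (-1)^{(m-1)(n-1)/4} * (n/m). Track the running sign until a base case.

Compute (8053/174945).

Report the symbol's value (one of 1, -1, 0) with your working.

-1

flip (8053/174945) -> (174945/8053): both odd, 8053 mod 4 = 1, 174945 mod 4 = 1, so the flip contributes +1; sign now +1
(174945/8053): 174945 mod 8053 = 5832, so (174945/8053) = (5832/8053)
factor out 2^3: 5832 = 2^3·729; with 8053 mod 8 = 5, (2/8053) = -1; sign now -1; continue with (729/8053)
flip (729/8053) -> (8053/729): both odd, 729 mod 4 = 1, 8053 mod 4 = 1, so the flip contributes +1; sign now -1
(8053/729): 8053 mod 729 = 34, so (8053/729) = (34/729)
factor out 2^1: 34 = 2^1·17; with 729 mod 8 = 1, (2/729) = +1; sign now -1; continue with (17/729)
flip (17/729) -> (729/17): both odd, 17 mod 4 = 1, 729 mod 4 = 1, so the flip contributes +1; sign now -1
(729/17): 729 mod 17 = 15, so (729/17) = (15/17)
flip (15/17) -> (17/15): both odd, 15 mod 4 = 3, 17 mod 4 = 1, so the flip contributes +1; sign now -1
(17/15): 17 mod 15 = 2, so (17/15) = (2/15)
factor out 2^1: 2 = 2^1·1; with 15 mod 8 = 7, (2/15) = +1; sign now -1; continue with (1/15)
reached (1/15) = 1, so the symbol is -1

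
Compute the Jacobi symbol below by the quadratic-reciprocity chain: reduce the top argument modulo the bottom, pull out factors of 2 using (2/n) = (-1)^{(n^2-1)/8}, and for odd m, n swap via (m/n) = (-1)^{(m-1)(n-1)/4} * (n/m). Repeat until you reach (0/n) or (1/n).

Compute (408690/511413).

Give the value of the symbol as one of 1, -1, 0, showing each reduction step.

408690 = 2^1·204345; (2/511413) = -1 since 511413 mod 8 = 5, so (408690/511413) = (-1)^1·(204345/511413); sign now -1
reciprocity: (204345/511413) = +1·(511413/204345) since 204345 mod 4 = 1, 511413 mod 4 = 1; sign now -1
(511413/204345) = (102723/204345)   [reduce mod 204345]
reciprocity: (102723/204345) = +1·(204345/102723) since 102723 mod 4 = 3, 204345 mod 4 = 1; sign now -1
(204345/102723) = (101622/102723)   [reduce mod 102723]
101622 = 2^1·50811; (2/102723) = -1 since 102723 mod 8 = 3, so (101622/102723) = (-1)^1·(50811/102723); sign now +1
reciprocity: (50811/102723) = -1·(102723/50811) since 50811 mod 4 = 3, 102723 mod 4 = 3; sign now -1
(102723/50811) = (1101/50811)   [reduce mod 50811]
reciprocity: (1101/50811) = +1·(50811/1101) since 1101 mod 4 = 1, 50811 mod 4 = 3; sign now -1
(50811/1101) = (165/1101)   [reduce mod 1101]
reciprocity: (165/1101) = +1·(1101/165) since 165 mod 4 = 1, 1101 mod 4 = 1; sign now -1
(1101/165) = (111/165)   [reduce mod 165]
reciprocity: (111/165) = +1·(165/111) since 111 mod 4 = 3, 165 mod 4 = 1; sign now -1
(165/111) = (54/111)   [reduce mod 111]
54 = 2^1·27; (2/111) = +1 since 111 mod 8 = 7, so (54/111) = (+1)^1·(27/111); sign now -1
reciprocity: (27/111) = -1·(111/27) since 27 mod 4 = 3, 111 mod 4 = 3; sign now +1
(111/27) = (3/27)   [reduce mod 27]
reciprocity: (3/27) = -1·(27/3) since 3 mod 4 = 3, 27 mod 4 = 3; sign now -1
(27/3) = (0/3)   [reduce mod 3]
(0/3) = 0   [gcd(a, n) > 1]; final value = 0

0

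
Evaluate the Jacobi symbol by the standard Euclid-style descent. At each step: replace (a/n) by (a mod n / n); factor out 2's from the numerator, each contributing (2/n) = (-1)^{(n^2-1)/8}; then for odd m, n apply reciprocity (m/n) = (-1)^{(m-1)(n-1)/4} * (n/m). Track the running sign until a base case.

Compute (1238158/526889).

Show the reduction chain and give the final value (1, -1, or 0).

-1

(1238158/526889) = (184380/526889)   [reduce mod 526889]
184380 = 2^2·46095; (2/526889) = +1 since 526889 mod 8 = 1, so (184380/526889) = (+1)^2·(46095/526889); sign now +1
reciprocity: (46095/526889) = +1·(526889/46095) since 46095 mod 4 = 3, 526889 mod 4 = 1; sign now +1
(526889/46095) = (19844/46095)   [reduce mod 46095]
19844 = 2^2·4961; (2/46095) = +1 since 46095 mod 8 = 7, so (19844/46095) = (+1)^2·(4961/46095); sign now +1
reciprocity: (4961/46095) = +1·(46095/4961) since 4961 mod 4 = 1, 46095 mod 4 = 3; sign now +1
(46095/4961) = (1446/4961)   [reduce mod 4961]
1446 = 2^1·723; (2/4961) = +1 since 4961 mod 8 = 1, so (1446/4961) = (+1)^1·(723/4961); sign now +1
reciprocity: (723/4961) = +1·(4961/723) since 723 mod 4 = 3, 4961 mod 4 = 1; sign now +1
(4961/723) = (623/723)   [reduce mod 723]
reciprocity: (623/723) = -1·(723/623) since 623 mod 4 = 3, 723 mod 4 = 3; sign now -1
(723/623) = (100/623)   [reduce mod 623]
100 = 2^2·25; (2/623) = +1 since 623 mod 8 = 7, so (100/623) = (+1)^2·(25/623); sign now -1
reciprocity: (25/623) = +1·(623/25) since 25 mod 4 = 1, 623 mod 4 = 3; sign now -1
(623/25) = (23/25)   [reduce mod 25]
reciprocity: (23/25) = +1·(25/23) since 23 mod 4 = 3, 25 mod 4 = 1; sign now -1
(25/23) = (2/23)   [reduce mod 23]
2 = 2^1·1; (2/23) = +1 since 23 mod 8 = 7, so (2/23) = (+1)^1·(1/23); sign now -1
(1/23) = 1; final value = sign = -1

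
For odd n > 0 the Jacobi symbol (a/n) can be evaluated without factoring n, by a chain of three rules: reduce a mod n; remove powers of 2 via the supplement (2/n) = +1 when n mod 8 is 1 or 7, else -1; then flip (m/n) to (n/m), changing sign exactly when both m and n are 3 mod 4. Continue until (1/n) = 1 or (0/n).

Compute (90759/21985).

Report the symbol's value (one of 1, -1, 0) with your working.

(90759/21985) = (2819/21985)   [reduce mod 21985]
reciprocity: (2819/21985) = +1·(21985/2819) since 2819 mod 4 = 3, 21985 mod 4 = 1; sign now +1
(21985/2819) = (2252/2819)   [reduce mod 2819]
2252 = 2^2·563; (2/2819) = -1 since 2819 mod 8 = 3, so (2252/2819) = (-1)^2·(563/2819); sign now +1
reciprocity: (563/2819) = -1·(2819/563) since 563 mod 4 = 3, 2819 mod 4 = 3; sign now -1
(2819/563) = (4/563)   [reduce mod 563]
4 = 2^2·1; (2/563) = -1 since 563 mod 8 = 3, so (4/563) = (-1)^2·(1/563); sign now -1
(1/563) = 1; final value = sign = -1

-1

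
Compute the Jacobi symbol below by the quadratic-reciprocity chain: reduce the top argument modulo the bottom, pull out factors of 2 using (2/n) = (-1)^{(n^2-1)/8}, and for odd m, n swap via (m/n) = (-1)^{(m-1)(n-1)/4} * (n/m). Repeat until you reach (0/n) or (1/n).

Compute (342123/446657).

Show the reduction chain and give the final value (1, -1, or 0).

reciprocity: (342123/446657) = +1·(446657/342123) since 342123 mod 4 = 3, 446657 mod 4 = 1; sign now +1
(446657/342123) = (104534/342123)   [reduce mod 342123]
104534 = 2^1·52267; (2/342123) = -1 since 342123 mod 8 = 3, so (104534/342123) = (-1)^1·(52267/342123); sign now -1
reciprocity: (52267/342123) = -1·(342123/52267) since 52267 mod 4 = 3, 342123 mod 4 = 3; sign now +1
(342123/52267) = (28521/52267)   [reduce mod 52267]
reciprocity: (28521/52267) = +1·(52267/28521) since 28521 mod 4 = 1, 52267 mod 4 = 3; sign now +1
(52267/28521) = (23746/28521)   [reduce mod 28521]
23746 = 2^1·11873; (2/28521) = +1 since 28521 mod 8 = 1, so (23746/28521) = (+1)^1·(11873/28521); sign now +1
reciprocity: (11873/28521) = +1·(28521/11873) since 11873 mod 4 = 1, 28521 mod 4 = 1; sign now +1
(28521/11873) = (4775/11873)   [reduce mod 11873]
reciprocity: (4775/11873) = +1·(11873/4775) since 4775 mod 4 = 3, 11873 mod 4 = 1; sign now +1
(11873/4775) = (2323/4775)   [reduce mod 4775]
reciprocity: (2323/4775) = -1·(4775/2323) since 2323 mod 4 = 3, 4775 mod 4 = 3; sign now -1
(4775/2323) = (129/2323)   [reduce mod 2323]
reciprocity: (129/2323) = +1·(2323/129) since 129 mod 4 = 1, 2323 mod 4 = 3; sign now -1
(2323/129) = (1/129)   [reduce mod 129]
(1/129) = 1; final value = sign = -1

-1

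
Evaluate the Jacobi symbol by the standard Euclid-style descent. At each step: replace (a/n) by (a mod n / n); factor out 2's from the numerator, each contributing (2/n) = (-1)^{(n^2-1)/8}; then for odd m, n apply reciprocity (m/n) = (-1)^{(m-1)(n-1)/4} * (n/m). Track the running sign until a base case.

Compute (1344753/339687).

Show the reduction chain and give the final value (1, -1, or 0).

0

(1344753/339687) = (325692/339687)   [reduce mod 339687]
325692 = 2^2·81423; (2/339687) = +1 since 339687 mod 8 = 7, so (325692/339687) = (+1)^2·(81423/339687); sign now +1
reciprocity: (81423/339687) = -1·(339687/81423) since 81423 mod 4 = 3, 339687 mod 4 = 3; sign now -1
(339687/81423) = (13995/81423)   [reduce mod 81423]
reciprocity: (13995/81423) = -1·(81423/13995) since 13995 mod 4 = 3, 81423 mod 4 = 3; sign now +1
(81423/13995) = (11448/13995)   [reduce mod 13995]
11448 = 2^3·1431; (2/13995) = -1 since 13995 mod 8 = 3, so (11448/13995) = (-1)^3·(1431/13995); sign now -1
reciprocity: (1431/13995) = -1·(13995/1431) since 1431 mod 4 = 3, 13995 mod 4 = 3; sign now +1
(13995/1431) = (1116/1431)   [reduce mod 1431]
1116 = 2^2·279; (2/1431) = +1 since 1431 mod 8 = 7, so (1116/1431) = (+1)^2·(279/1431); sign now +1
reciprocity: (279/1431) = -1·(1431/279) since 279 mod 4 = 3, 1431 mod 4 = 3; sign now -1
(1431/279) = (36/279)   [reduce mod 279]
36 = 2^2·9; (2/279) = +1 since 279 mod 8 = 7, so (36/279) = (+1)^2·(9/279); sign now -1
reciprocity: (9/279) = +1·(279/9) since 9 mod 4 = 1, 279 mod 4 = 3; sign now -1
(279/9) = (0/9)   [reduce mod 9]
(0/9) = 0   [gcd(a, n) > 1]; final value = 0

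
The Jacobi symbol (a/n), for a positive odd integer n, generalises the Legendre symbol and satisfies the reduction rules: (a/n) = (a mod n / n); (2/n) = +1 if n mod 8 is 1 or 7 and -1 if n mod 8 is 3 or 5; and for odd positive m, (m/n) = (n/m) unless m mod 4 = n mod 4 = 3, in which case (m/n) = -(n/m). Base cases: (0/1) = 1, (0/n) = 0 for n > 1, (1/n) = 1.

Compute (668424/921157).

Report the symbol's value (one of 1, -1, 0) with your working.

1

668424 = 2^3·83553; (2/921157) = -1 since 921157 mod 8 = 5, so (668424/921157) = (-1)^3·(83553/921157); sign now -1
reciprocity: (83553/921157) = +1·(921157/83553) since 83553 mod 4 = 1, 921157 mod 4 = 1; sign now -1
(921157/83553) = (2074/83553)   [reduce mod 83553]
2074 = 2^1·1037; (2/83553) = +1 since 83553 mod 8 = 1, so (2074/83553) = (+1)^1·(1037/83553); sign now -1
reciprocity: (1037/83553) = +1·(83553/1037) since 1037 mod 4 = 1, 83553 mod 4 = 1; sign now -1
(83553/1037) = (593/1037)   [reduce mod 1037]
reciprocity: (593/1037) = +1·(1037/593) since 593 mod 4 = 1, 1037 mod 4 = 1; sign now -1
(1037/593) = (444/593)   [reduce mod 593]
444 = 2^2·111; (2/593) = +1 since 593 mod 8 = 1, so (444/593) = (+1)^2·(111/593); sign now -1
reciprocity: (111/593) = +1·(593/111) since 111 mod 4 = 3, 593 mod 4 = 1; sign now -1
(593/111) = (38/111)   [reduce mod 111]
38 = 2^1·19; (2/111) = +1 since 111 mod 8 = 7, so (38/111) = (+1)^1·(19/111); sign now -1
reciprocity: (19/111) = -1·(111/19) since 19 mod 4 = 3, 111 mod 4 = 3; sign now +1
(111/19) = (16/19)   [reduce mod 19]
16 = 2^4·1; (2/19) = -1 since 19 mod 8 = 3, so (16/19) = (-1)^4·(1/19); sign now +1
(1/19) = 1; final value = sign = +1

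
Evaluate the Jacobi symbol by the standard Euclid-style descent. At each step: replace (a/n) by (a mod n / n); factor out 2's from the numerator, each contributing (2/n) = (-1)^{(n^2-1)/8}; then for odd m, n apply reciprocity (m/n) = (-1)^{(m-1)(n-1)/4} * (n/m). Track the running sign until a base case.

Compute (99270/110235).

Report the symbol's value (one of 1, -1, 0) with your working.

factor out 2^1: 99270 = 2^1·49635; with 110235 mod 8 = 3, (2/110235) = -1; sign now -1; continue with (49635/110235)
flip (49635/110235) -> (110235/49635): both odd, 49635 mod 4 = 3, 110235 mod 4 = 3, so the flip contributes -1; sign now +1
(110235/49635): 110235 mod 49635 = 10965, so (110235/49635) = (10965/49635)
flip (10965/49635) -> (49635/10965): both odd, 10965 mod 4 = 1, 49635 mod 4 = 3, so the flip contributes +1; sign now +1
(49635/10965): 49635 mod 10965 = 5775, so (49635/10965) = (5775/10965)
flip (5775/10965) -> (10965/5775): both odd, 5775 mod 4 = 3, 10965 mod 4 = 1, so the flip contributes +1; sign now +1
(10965/5775): 10965 mod 5775 = 5190, so (10965/5775) = (5190/5775)
factor out 2^1: 5190 = 2^1·2595; with 5775 mod 8 = 7, (2/5775) = +1; sign now +1; continue with (2595/5775)
flip (2595/5775) -> (5775/2595): both odd, 2595 mod 4 = 3, 5775 mod 4 = 3, so the flip contributes -1; sign now -1
(5775/2595): 5775 mod 2595 = 585, so (5775/2595) = (585/2595)
flip (585/2595) -> (2595/585): both odd, 585 mod 4 = 1, 2595 mod 4 = 3, so the flip contributes +1; sign now -1
(2595/585): 2595 mod 585 = 255, so (2595/585) = (255/585)
flip (255/585) -> (585/255): both odd, 255 mod 4 = 3, 585 mod 4 = 1, so the flip contributes +1; sign now -1
(585/255): 585 mod 255 = 75, so (585/255) = (75/255)
flip (75/255) -> (255/75): both odd, 75 mod 4 = 3, 255 mod 4 = 3, so the flip contributes -1; sign now +1
(255/75): 255 mod 75 = 30, so (255/75) = (30/75)
factor out 2^1: 30 = 2^1·15; with 75 mod 8 = 3, (2/75) = -1; sign now -1; continue with (15/75)
flip (15/75) -> (75/15): both odd, 15 mod 4 = 3, 75 mod 4 = 3, so the flip contributes -1; sign now +1
(75/15): 75 mod 15 = 0, so (75/15) = (0/15)
reached (0/15); gcd(a, n) > 1, so (0/15) = 0 and the symbol is 0

0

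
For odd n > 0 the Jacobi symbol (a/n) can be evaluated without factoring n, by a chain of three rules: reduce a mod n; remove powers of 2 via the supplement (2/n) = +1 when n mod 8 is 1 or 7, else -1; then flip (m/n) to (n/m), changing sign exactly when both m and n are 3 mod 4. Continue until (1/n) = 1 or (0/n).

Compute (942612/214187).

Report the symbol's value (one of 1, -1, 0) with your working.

(942612/214187): 942612 mod 214187 = 85864, so (942612/214187) = (85864/214187)
factor out 2^3: 85864 = 2^3·10733; with 214187 mod 8 = 3, (2/214187) = -1; sign now -1; continue with (10733/214187)
flip (10733/214187) -> (214187/10733): both odd, 10733 mod 4 = 1, 214187 mod 4 = 3, so the flip contributes +1; sign now -1
(214187/10733): 214187 mod 10733 = 10260, so (214187/10733) = (10260/10733)
factor out 2^2: 10260 = 2^2·2565; with 10733 mod 8 = 5, (2/10733) = -1; sign now -1; continue with (2565/10733)
flip (2565/10733) -> (10733/2565): both odd, 2565 mod 4 = 1, 10733 mod 4 = 1, so the flip contributes +1; sign now -1
(10733/2565): 10733 mod 2565 = 473, so (10733/2565) = (473/2565)
flip (473/2565) -> (2565/473): both odd, 473 mod 4 = 1, 2565 mod 4 = 1, so the flip contributes +1; sign now -1
(2565/473): 2565 mod 473 = 200, so (2565/473) = (200/473)
factor out 2^3: 200 = 2^3·25; with 473 mod 8 = 1, (2/473) = +1; sign now -1; continue with (25/473)
flip (25/473) -> (473/25): both odd, 25 mod 4 = 1, 473 mod 4 = 1, so the flip contributes +1; sign now -1
(473/25): 473 mod 25 = 23, so (473/25) = (23/25)
flip (23/25) -> (25/23): both odd, 23 mod 4 = 3, 25 mod 4 = 1, so the flip contributes +1; sign now -1
(25/23): 25 mod 23 = 2, so (25/23) = (2/23)
factor out 2^1: 2 = 2^1·1; with 23 mod 8 = 7, (2/23) = +1; sign now -1; continue with (1/23)
reached (1/23) = 1, so the symbol is -1

-1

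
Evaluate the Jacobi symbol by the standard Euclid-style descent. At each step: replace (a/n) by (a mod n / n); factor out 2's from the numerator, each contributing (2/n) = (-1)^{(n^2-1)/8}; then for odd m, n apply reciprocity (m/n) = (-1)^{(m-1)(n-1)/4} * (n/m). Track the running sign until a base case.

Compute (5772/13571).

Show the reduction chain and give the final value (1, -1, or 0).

-1

5772 = 2^2·1443; (2/13571) = -1 since 13571 mod 8 = 3, so (5772/13571) = (-1)^2·(1443/13571); sign now +1
reciprocity: (1443/13571) = -1·(13571/1443) since 1443 mod 4 = 3, 13571 mod 4 = 3; sign now -1
(13571/1443) = (584/1443)   [reduce mod 1443]
584 = 2^3·73; (2/1443) = -1 since 1443 mod 8 = 3, so (584/1443) = (-1)^3·(73/1443); sign now +1
reciprocity: (73/1443) = +1·(1443/73) since 73 mod 4 = 1, 1443 mod 4 = 3; sign now +1
(1443/73) = (56/73)   [reduce mod 73]
56 = 2^3·7; (2/73) = +1 since 73 mod 8 = 1, so (56/73) = (+1)^3·(7/73); sign now +1
reciprocity: (7/73) = +1·(73/7) since 7 mod 4 = 3, 73 mod 4 = 1; sign now +1
(73/7) = (3/7)   [reduce mod 7]
reciprocity: (3/7) = -1·(7/3) since 3 mod 4 = 3, 7 mod 4 = 3; sign now -1
(7/3) = (1/3)   [reduce mod 3]
(1/3) = 1; final value = sign = -1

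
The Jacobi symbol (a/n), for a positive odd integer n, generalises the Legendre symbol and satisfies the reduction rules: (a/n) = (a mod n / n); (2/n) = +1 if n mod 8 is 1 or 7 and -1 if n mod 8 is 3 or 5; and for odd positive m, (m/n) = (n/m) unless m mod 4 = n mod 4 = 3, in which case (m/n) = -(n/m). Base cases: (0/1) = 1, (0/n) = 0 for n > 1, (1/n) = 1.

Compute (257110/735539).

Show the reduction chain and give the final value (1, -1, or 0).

257110 = 2^1·128555; (2/735539) = -1 since 735539 mod 8 = 3, so (257110/735539) = (-1)^1·(128555/735539); sign now -1
reciprocity: (128555/735539) = -1·(735539/128555) since 128555 mod 4 = 3, 735539 mod 4 = 3; sign now +1
(735539/128555) = (92764/128555)   [reduce mod 128555]
92764 = 2^2·23191; (2/128555) = -1 since 128555 mod 8 = 3, so (92764/128555) = (-1)^2·(23191/128555); sign now +1
reciprocity: (23191/128555) = -1·(128555/23191) since 23191 mod 4 = 3, 128555 mod 4 = 3; sign now -1
(128555/23191) = (12600/23191)   [reduce mod 23191]
12600 = 2^3·1575; (2/23191) = +1 since 23191 mod 8 = 7, so (12600/23191) = (+1)^3·(1575/23191); sign now -1
reciprocity: (1575/23191) = -1·(23191/1575) since 1575 mod 4 = 3, 23191 mod 4 = 3; sign now +1
(23191/1575) = (1141/1575)   [reduce mod 1575]
reciprocity: (1141/1575) = +1·(1575/1141) since 1141 mod 4 = 1, 1575 mod 4 = 3; sign now +1
(1575/1141) = (434/1141)   [reduce mod 1141]
434 = 2^1·217; (2/1141) = -1 since 1141 mod 8 = 5, so (434/1141) = (-1)^1·(217/1141); sign now -1
reciprocity: (217/1141) = +1·(1141/217) since 217 mod 4 = 1, 1141 mod 4 = 1; sign now -1
(1141/217) = (56/217)   [reduce mod 217]
56 = 2^3·7; (2/217) = +1 since 217 mod 8 = 1, so (56/217) = (+1)^3·(7/217); sign now -1
reciprocity: (7/217) = +1·(217/7) since 7 mod 4 = 3, 217 mod 4 = 1; sign now -1
(217/7) = (0/7)   [reduce mod 7]
(0/7) = 0   [gcd(a, n) > 1]; final value = 0

0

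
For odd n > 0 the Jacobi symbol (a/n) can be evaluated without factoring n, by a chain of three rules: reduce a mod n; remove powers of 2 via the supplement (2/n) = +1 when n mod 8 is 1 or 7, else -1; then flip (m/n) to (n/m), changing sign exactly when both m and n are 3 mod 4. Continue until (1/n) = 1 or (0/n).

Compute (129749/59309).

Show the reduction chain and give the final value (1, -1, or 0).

1

(129749/59309) = (11131/59309)   [reduce mod 59309]
reciprocity: (11131/59309) = +1·(59309/11131) since 11131 mod 4 = 3, 59309 mod 4 = 1; sign now +1
(59309/11131) = (3654/11131)   [reduce mod 11131]
3654 = 2^1·1827; (2/11131) = -1 since 11131 mod 8 = 3, so (3654/11131) = (-1)^1·(1827/11131); sign now -1
reciprocity: (1827/11131) = -1·(11131/1827) since 1827 mod 4 = 3, 11131 mod 4 = 3; sign now +1
(11131/1827) = (169/1827)   [reduce mod 1827]
reciprocity: (169/1827) = +1·(1827/169) since 169 mod 4 = 1, 1827 mod 4 = 3; sign now +1
(1827/169) = (137/169)   [reduce mod 169]
reciprocity: (137/169) = +1·(169/137) since 137 mod 4 = 1, 169 mod 4 = 1; sign now +1
(169/137) = (32/137)   [reduce mod 137]
32 = 2^5·1; (2/137) = +1 since 137 mod 8 = 1, so (32/137) = (+1)^5·(1/137); sign now +1
(1/137) = 1; final value = sign = +1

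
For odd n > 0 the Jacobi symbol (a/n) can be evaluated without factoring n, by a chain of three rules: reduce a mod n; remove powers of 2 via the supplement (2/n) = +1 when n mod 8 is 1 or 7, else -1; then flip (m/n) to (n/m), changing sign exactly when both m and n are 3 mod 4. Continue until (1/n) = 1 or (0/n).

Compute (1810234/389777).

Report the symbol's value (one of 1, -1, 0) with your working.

(1810234/389777) = (251126/389777)   [reduce mod 389777]
251126 = 2^1·125563; (2/389777) = +1 since 389777 mod 8 = 1, so (251126/389777) = (+1)^1·(125563/389777); sign now +1
reciprocity: (125563/389777) = +1·(389777/125563) since 125563 mod 4 = 3, 389777 mod 4 = 1; sign now +1
(389777/125563) = (13088/125563)   [reduce mod 125563]
13088 = 2^5·409; (2/125563) = -1 since 125563 mod 8 = 3, so (13088/125563) = (-1)^5·(409/125563); sign now -1
reciprocity: (409/125563) = +1·(125563/409) since 409 mod 4 = 1, 125563 mod 4 = 3; sign now -1
(125563/409) = (0/409)   [reduce mod 409]
(0/409) = 0   [gcd(a, n) > 1]; final value = 0

0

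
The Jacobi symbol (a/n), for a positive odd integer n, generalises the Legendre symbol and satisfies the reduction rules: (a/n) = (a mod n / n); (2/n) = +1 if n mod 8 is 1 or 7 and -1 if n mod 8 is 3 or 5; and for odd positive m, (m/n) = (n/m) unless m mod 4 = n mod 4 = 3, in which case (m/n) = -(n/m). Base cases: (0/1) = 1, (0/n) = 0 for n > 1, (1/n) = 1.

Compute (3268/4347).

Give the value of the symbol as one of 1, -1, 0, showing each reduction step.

-1

factor out 2^2: 3268 = 2^2·817; with 4347 mod 8 = 3, (2/4347) = -1; sign now +1; continue with (817/4347)
flip (817/4347) -> (4347/817): both odd, 817 mod 4 = 1, 4347 mod 4 = 3, so the flip contributes +1; sign now +1
(4347/817): 4347 mod 817 = 262, so (4347/817) = (262/817)
factor out 2^1: 262 = 2^1·131; with 817 mod 8 = 1, (2/817) = +1; sign now +1; continue with (131/817)
flip (131/817) -> (817/131): both odd, 131 mod 4 = 3, 817 mod 4 = 1, so the flip contributes +1; sign now +1
(817/131): 817 mod 131 = 31, so (817/131) = (31/131)
flip (31/131) -> (131/31): both odd, 31 mod 4 = 3, 131 mod 4 = 3, so the flip contributes -1; sign now -1
(131/31): 131 mod 31 = 7, so (131/31) = (7/31)
flip (7/31) -> (31/7): both odd, 7 mod 4 = 3, 31 mod 4 = 3, so the flip contributes -1; sign now +1
(31/7): 31 mod 7 = 3, so (31/7) = (3/7)
flip (3/7) -> (7/3): both odd, 3 mod 4 = 3, 7 mod 4 = 3, so the flip contributes -1; sign now -1
(7/3): 7 mod 3 = 1, so (7/3) = (1/3)
reached (1/3) = 1, so the symbol is -1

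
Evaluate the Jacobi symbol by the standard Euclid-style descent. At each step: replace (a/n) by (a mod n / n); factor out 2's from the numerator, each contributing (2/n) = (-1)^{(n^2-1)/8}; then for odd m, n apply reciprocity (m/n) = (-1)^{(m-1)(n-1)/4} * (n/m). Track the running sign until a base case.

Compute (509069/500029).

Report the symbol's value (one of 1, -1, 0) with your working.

1

(509069/500029): 509069 mod 500029 = 9040, so (509069/500029) = (9040/500029)
factor out 2^4: 9040 = 2^4·565; with 500029 mod 8 = 5, (2/500029) = -1; sign now +1; continue with (565/500029)
flip (565/500029) -> (500029/565): both odd, 565 mod 4 = 1, 500029 mod 4 = 1, so the flip contributes +1; sign now +1
(500029/565): 500029 mod 565 = 4, so (500029/565) = (4/565)
factor out 2^2: 4 = 2^2·1; with 565 mod 8 = 5, (2/565) = -1; sign now +1; continue with (1/565)
reached (1/565) = 1, so the symbol is +1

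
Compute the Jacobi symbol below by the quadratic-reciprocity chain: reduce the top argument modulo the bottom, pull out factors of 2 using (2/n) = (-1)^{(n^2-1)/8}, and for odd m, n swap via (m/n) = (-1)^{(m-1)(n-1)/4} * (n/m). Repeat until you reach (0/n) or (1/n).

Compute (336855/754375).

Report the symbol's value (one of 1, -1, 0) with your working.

0

flip (336855/754375) -> (754375/336855): both odd, 336855 mod 4 = 3, 754375 mod 4 = 3, so the flip contributes -1; sign now -1
(754375/336855): 754375 mod 336855 = 80665, so (754375/336855) = (80665/336855)
flip (80665/336855) -> (336855/80665): both odd, 80665 mod 4 = 1, 336855 mod 4 = 3, so the flip contributes +1; sign now -1
(336855/80665): 336855 mod 80665 = 14195, so (336855/80665) = (14195/80665)
flip (14195/80665) -> (80665/14195): both odd, 14195 mod 4 = 3, 80665 mod 4 = 1, so the flip contributes +1; sign now -1
(80665/14195): 80665 mod 14195 = 9690, so (80665/14195) = (9690/14195)
factor out 2^1: 9690 = 2^1·4845; with 14195 mod 8 = 3, (2/14195) = -1; sign now +1; continue with (4845/14195)
flip (4845/14195) -> (14195/4845): both odd, 4845 mod 4 = 1, 14195 mod 4 = 3, so the flip contributes +1; sign now +1
(14195/4845): 14195 mod 4845 = 4505, so (14195/4845) = (4505/4845)
flip (4505/4845) -> (4845/4505): both odd, 4505 mod 4 = 1, 4845 mod 4 = 1, so the flip contributes +1; sign now +1
(4845/4505): 4845 mod 4505 = 340, so (4845/4505) = (340/4505)
factor out 2^2: 340 = 2^2·85; with 4505 mod 8 = 1, (2/4505) = +1; sign now +1; continue with (85/4505)
flip (85/4505) -> (4505/85): both odd, 85 mod 4 = 1, 4505 mod 4 = 1, so the flip contributes +1; sign now +1
(4505/85): 4505 mod 85 = 0, so (4505/85) = (0/85)
reached (0/85); gcd(a, n) > 1, so (0/85) = 0 and the symbol is 0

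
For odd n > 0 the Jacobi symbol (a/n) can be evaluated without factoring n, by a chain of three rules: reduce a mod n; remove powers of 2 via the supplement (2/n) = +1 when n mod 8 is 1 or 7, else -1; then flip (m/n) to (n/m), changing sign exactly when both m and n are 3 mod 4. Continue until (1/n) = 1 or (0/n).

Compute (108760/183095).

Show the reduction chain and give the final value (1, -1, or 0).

factor out 2^3: 108760 = 2^3·13595; with 183095 mod 8 = 7, (2/183095) = +1; sign now +1; continue with (13595/183095)
flip (13595/183095) -> (183095/13595): both odd, 13595 mod 4 = 3, 183095 mod 4 = 3, so the flip contributes -1; sign now -1
(183095/13595): 183095 mod 13595 = 6360, so (183095/13595) = (6360/13595)
factor out 2^3: 6360 = 2^3·795; with 13595 mod 8 = 3, (2/13595) = -1; sign now +1; continue with (795/13595)
flip (795/13595) -> (13595/795): both odd, 795 mod 4 = 3, 13595 mod 4 = 3, so the flip contributes -1; sign now -1
(13595/795): 13595 mod 795 = 80, so (13595/795) = (80/795)
factor out 2^4: 80 = 2^4·5; with 795 mod 8 = 3, (2/795) = -1; sign now -1; continue with (5/795)
flip (5/795) -> (795/5): both odd, 5 mod 4 = 1, 795 mod 4 = 3, so the flip contributes +1; sign now -1
(795/5): 795 mod 5 = 0, so (795/5) = (0/5)
reached (0/5); gcd(a, n) > 1, so (0/5) = 0 and the symbol is 0

0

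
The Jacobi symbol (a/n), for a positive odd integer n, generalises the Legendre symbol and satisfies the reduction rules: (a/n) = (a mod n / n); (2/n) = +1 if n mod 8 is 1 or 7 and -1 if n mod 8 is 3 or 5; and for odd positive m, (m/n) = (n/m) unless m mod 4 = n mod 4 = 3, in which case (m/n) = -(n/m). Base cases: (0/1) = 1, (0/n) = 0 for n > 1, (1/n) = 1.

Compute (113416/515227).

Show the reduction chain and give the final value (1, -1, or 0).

113416 = 2^3·14177; (2/515227) = -1 since 515227 mod 8 = 3, so (113416/515227) = (-1)^3·(14177/515227); sign now -1
reciprocity: (14177/515227) = +1·(515227/14177) since 14177 mod 4 = 1, 515227 mod 4 = 3; sign now -1
(515227/14177) = (4855/14177)   [reduce mod 14177]
reciprocity: (4855/14177) = +1·(14177/4855) since 4855 mod 4 = 3, 14177 mod 4 = 1; sign now -1
(14177/4855) = (4467/4855)   [reduce mod 4855]
reciprocity: (4467/4855) = -1·(4855/4467) since 4467 mod 4 = 3, 4855 mod 4 = 3; sign now +1
(4855/4467) = (388/4467)   [reduce mod 4467]
388 = 2^2·97; (2/4467) = -1 since 4467 mod 8 = 3, so (388/4467) = (-1)^2·(97/4467); sign now +1
reciprocity: (97/4467) = +1·(4467/97) since 97 mod 4 = 1, 4467 mod 4 = 3; sign now +1
(4467/97) = (5/97)   [reduce mod 97]
reciprocity: (5/97) = +1·(97/5) since 5 mod 4 = 1, 97 mod 4 = 1; sign now +1
(97/5) = (2/5)   [reduce mod 5]
2 = 2^1·1; (2/5) = -1 since 5 mod 8 = 5, so (2/5) = (-1)^1·(1/5); sign now -1
(1/5) = 1; final value = sign = -1

-1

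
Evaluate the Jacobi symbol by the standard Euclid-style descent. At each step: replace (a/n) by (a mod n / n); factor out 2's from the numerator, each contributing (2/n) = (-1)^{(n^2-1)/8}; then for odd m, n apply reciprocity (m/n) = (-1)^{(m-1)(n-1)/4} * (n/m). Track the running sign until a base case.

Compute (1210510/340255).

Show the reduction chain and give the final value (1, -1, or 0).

0

(1210510/340255) = (189745/340255)   [reduce mod 340255]
reciprocity: (189745/340255) = +1·(340255/189745) since 189745 mod 4 = 1, 340255 mod 4 = 3; sign now +1
(340255/189745) = (150510/189745)   [reduce mod 189745]
150510 = 2^1·75255; (2/189745) = +1 since 189745 mod 8 = 1, so (150510/189745) = (+1)^1·(75255/189745); sign now +1
reciprocity: (75255/189745) = +1·(189745/75255) since 75255 mod 4 = 3, 189745 mod 4 = 1; sign now +1
(189745/75255) = (39235/75255)   [reduce mod 75255]
reciprocity: (39235/75255) = -1·(75255/39235) since 39235 mod 4 = 3, 75255 mod 4 = 3; sign now -1
(75255/39235) = (36020/39235)   [reduce mod 39235]
36020 = 2^2·9005; (2/39235) = -1 since 39235 mod 8 = 3, so (36020/39235) = (-1)^2·(9005/39235); sign now -1
reciprocity: (9005/39235) = +1·(39235/9005) since 9005 mod 4 = 1, 39235 mod 4 = 3; sign now -1
(39235/9005) = (3215/9005)   [reduce mod 9005]
reciprocity: (3215/9005) = +1·(9005/3215) since 3215 mod 4 = 3, 9005 mod 4 = 1; sign now -1
(9005/3215) = (2575/3215)   [reduce mod 3215]
reciprocity: (2575/3215) = -1·(3215/2575) since 2575 mod 4 = 3, 3215 mod 4 = 3; sign now +1
(3215/2575) = (640/2575)   [reduce mod 2575]
640 = 2^7·5; (2/2575) = +1 since 2575 mod 8 = 7, so (640/2575) = (+1)^7·(5/2575); sign now +1
reciprocity: (5/2575) = +1·(2575/5) since 5 mod 4 = 1, 2575 mod 4 = 3; sign now +1
(2575/5) = (0/5)   [reduce mod 5]
(0/5) = 0   [gcd(a, n) > 1]; final value = 0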